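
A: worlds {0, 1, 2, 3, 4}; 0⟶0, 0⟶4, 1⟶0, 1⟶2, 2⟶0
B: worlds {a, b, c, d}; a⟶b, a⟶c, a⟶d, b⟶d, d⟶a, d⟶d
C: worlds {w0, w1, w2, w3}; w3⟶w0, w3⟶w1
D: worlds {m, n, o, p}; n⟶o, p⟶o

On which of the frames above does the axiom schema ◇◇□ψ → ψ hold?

C, D

Frame correspondent (Sahlqvist): ∀x ∀y (xR²y → ∃w (yRw ∧ x = w)) — i.e. a generalized confluence (Geach) condition.
A: fails — 0R²4 but no w with 4Rw and 0=w.
B: fails — aR²a but no w with aRw and a=w.
C: condition met.
D: condition met.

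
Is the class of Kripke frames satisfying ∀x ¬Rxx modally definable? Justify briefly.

If a class were modally definable it would be closed under surjective bounded morphisms (Goldblatt–Thomason).
The 5-cycle (worlds s,t,u,v,w with s→t→u→v→w→s) is irreflexive, and the map sending every world to a single reflexive point • is a surjective bounded morphism (forth: every edge maps to (•,•); back: every world has a successor). So any modal formula valid on the 5-cycle is also valid on the reflexive point, which is not irreflexive.
Hence irreflexivity is not modally definable.

No — not modally definable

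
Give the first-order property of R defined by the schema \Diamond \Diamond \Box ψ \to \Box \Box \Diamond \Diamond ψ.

This is a Sahlqvist (Geach-type) schema ◇^2□^1ψ → □^2◇^2ψ.
Minimal-valuation argument: fix x; take any y with xR^2y and any z with xR^2z. Set V(ψ) to the set of worlds R-reachable from y in exactly 1 step. Then □^1ψ holds at y, so the antecedent holds at x; validity forces ◇^2ψ at z, giving a w with zR^2w and yR^1w.
First-order correspondent: \forall x \forall y \forall z ((x R^2 y \wedge x R^2 z) \to \exists w (yRw \wedge z R^2 w)).

\forall x \forall y \forall z ((x R^2 y \wedge x R^2 z) \to \exists w (yRw \wedge z R^2 w))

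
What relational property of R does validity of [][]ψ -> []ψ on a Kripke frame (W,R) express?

Density

Suppose □□ψ→□ψ is valid. Take Rxy and set V(ψ)={w : xR²w}. Then □□ψ at x, so □ψ at x, so ψ at y, i.e. ∃z(Rxz∧Rzy).
The converse is a direct semantic check.
So the correspondent is density.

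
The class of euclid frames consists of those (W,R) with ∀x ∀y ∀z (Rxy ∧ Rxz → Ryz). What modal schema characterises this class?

This is the Euclidean property; the standard corresponding axiom is 5: ◇q → □◇q.

◇q → □◇q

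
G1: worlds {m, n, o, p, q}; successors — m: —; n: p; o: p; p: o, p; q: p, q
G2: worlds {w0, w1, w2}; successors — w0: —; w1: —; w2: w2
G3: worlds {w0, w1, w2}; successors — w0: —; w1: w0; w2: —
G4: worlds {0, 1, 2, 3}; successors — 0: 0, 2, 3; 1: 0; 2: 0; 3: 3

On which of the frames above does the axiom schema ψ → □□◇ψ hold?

This is the axiom for a generalized confluence (Geach) condition; its first-order frame correspondent is ∀x ∀z (xR²z → ∃w (x = w ∧ zRw)).
G1: fails — nR²o but no w with n=w and oRw.
G2: holds.
G3: holds.
G4: fails — 0R²3 but no w with 0=w and 3Rw.
Valid on: G2, G3.

G2, G3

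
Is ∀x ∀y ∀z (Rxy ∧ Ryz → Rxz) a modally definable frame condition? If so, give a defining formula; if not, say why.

Definable; □p → □□p defines it

This is a Sahlqvist condition; the 4 axiom □p → □□p defines it.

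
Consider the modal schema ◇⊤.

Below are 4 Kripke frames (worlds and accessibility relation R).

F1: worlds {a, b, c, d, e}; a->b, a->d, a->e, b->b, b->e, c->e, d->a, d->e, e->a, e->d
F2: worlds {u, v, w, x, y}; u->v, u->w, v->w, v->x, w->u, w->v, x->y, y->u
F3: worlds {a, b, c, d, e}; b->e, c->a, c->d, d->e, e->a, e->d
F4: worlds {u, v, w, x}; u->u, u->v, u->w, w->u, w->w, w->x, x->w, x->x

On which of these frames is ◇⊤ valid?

F1, F2

Frame correspondent (Sahlqvist): ∀x ∃y Rxy — i.e. seriality.
F1: holds.
F2: holds.
F3: fails — world a has no successor.
F4: fails — world v has no successor.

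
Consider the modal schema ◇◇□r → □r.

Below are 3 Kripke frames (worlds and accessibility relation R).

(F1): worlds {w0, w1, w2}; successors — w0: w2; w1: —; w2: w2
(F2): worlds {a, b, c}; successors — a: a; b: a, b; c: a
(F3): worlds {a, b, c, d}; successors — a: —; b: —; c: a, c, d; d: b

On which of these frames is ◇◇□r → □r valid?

(F1)

This is the axiom for a generalized confluence (Geach) condition; its first-order frame correspondent is ∀x ∀y ∀z ((xR²y ∧ xRz) → ∃w (yRw ∧ z = w)).
(F1): satisfies the condition.
(F2): fails — bR²a, bRb but no w with aRw and b=w.
(F3): fails — cR²a, cRa but no w with aRw and a=w.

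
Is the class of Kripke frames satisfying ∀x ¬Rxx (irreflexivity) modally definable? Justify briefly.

Any modally definable frame class is closed under surjective bounded morphisms.
The 4-cycle (worlds 0,1,2,3 with 0→1→2→3→0) is irreflexive, and the map sending every world to a single reflexive point • is a surjective bounded morphism (forth: every edge maps to (•,•); back: every world has a successor). So any modal formula valid on the 4-cycle is also valid on the reflexive point, which is not irreflexive.
So no modal formula (or set of formulas) defines exactly the irreflexive frames.

Not modally definable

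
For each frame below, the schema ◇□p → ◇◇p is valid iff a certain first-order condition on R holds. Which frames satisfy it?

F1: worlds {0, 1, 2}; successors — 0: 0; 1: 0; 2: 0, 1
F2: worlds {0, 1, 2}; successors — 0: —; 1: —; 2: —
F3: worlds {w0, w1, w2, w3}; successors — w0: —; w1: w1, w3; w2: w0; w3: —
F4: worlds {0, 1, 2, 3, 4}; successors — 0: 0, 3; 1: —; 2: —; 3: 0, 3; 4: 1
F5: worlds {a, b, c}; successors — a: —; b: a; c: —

F1, F2

The schema corresponds to a generalized confluence (Geach) condition: ∀x ∀y (xRy → ∃w (yRw ∧ xR²w)).
F1: holds.
F2: holds.
F3: fails — w1Rw3 but no w with w3Rw and w1R²w.
F4: fails — 4R1 but no w with 1Rw and 4R²w.
F5: fails — bRa but no w with aRw and bR²w.
Valid on: F1, F2.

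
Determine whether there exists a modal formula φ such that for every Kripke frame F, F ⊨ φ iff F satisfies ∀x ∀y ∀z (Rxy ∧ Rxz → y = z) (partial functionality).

Definable; ◇r → □r defines it

Yes: it is partial functionality, defined by the CD schema ◇r → □r.
Suppose ◇r→□r is valid. Take Rxy, Rxz and set V(r)={y}. Then ◇r at x, so □r at x, so r at z, i.e. z=y.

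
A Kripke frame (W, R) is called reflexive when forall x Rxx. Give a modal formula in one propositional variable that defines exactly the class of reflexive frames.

□r → r

This is reflexivity; the standard corresponding axiom is T: □r → r.
Suppose □r→r is valid. At any x set V(r)={w : Rxw}. Then □r holds at x, so r holds at x, i.e. Rxx.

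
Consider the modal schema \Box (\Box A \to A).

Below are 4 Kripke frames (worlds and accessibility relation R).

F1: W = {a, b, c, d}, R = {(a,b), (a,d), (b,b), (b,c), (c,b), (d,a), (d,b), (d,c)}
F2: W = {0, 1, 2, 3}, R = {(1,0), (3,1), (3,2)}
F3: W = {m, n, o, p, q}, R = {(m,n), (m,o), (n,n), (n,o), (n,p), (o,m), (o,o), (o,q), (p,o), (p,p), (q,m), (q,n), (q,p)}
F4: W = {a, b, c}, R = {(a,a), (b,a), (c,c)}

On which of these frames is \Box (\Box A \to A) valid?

F4

The schema corresponds to shift-reflexivity: \forall x \forall y (Rxy \to Ryy).
F1: fails — Rbc but not Rcc.
F2: fails — R10 but not R00.
F3: fails — Rom but not Rmm.
F4: holds.
Valid on: F4.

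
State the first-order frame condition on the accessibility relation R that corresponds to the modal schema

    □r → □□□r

This is a Sahlqvist (Geach-type) schema ◇^0□^1r → □^3◇^0r.
Minimal-valuation argument: fix x; take any y with xR^0y and any z with xR^3z. Set V(r) to the set of worlds R-reachable from y in exactly 1 step. Then □^1r holds at y, so the antecedent holds at x; validity forces ◇^0r at z, giving a w with zR^0w and yR^1w.
First-order correspondent: ∀x ∀z (xR³z → ∃w (xRw ∧ z = w)).

∀x ∀z (xR³z → ∃w (xRw ∧ z = w))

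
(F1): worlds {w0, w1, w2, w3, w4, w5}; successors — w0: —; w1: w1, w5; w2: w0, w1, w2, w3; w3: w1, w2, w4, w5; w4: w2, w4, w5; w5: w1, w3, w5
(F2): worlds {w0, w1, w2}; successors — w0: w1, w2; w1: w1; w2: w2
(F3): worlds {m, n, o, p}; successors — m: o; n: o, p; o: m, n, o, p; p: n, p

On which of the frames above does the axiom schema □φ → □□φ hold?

Frame correspondent (Sahlqvist): ∀x ∀y ∀z (Rxy ∧ Ryz → Rxz) — i.e. transitivity.
(F1): fails — Rw1w5 and Rw5w3 but not Rw1w3.
(F2): satisfies the condition.
(F3): fails — Rpn and Rno but not Rpo.

(F2)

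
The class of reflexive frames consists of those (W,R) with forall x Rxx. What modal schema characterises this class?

□s → s

A defining formula is □s → s (the T axiom).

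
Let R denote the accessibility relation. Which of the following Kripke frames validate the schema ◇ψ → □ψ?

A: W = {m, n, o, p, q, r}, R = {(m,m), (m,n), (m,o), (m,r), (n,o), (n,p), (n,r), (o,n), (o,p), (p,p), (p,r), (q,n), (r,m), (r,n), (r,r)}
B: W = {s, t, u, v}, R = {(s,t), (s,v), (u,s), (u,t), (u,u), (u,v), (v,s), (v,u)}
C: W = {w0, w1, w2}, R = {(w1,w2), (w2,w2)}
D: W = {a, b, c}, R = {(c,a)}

C, D

Frame correspondent (Sahlqvist): ∀x ∀y ∀z (Rxy ∧ Rxz → y = z) — i.e. partial functionality.
A: fails — m sees both m and n.
B: fails — s sees both t and v.
C: holds.
D: holds.
Valid on: C, D.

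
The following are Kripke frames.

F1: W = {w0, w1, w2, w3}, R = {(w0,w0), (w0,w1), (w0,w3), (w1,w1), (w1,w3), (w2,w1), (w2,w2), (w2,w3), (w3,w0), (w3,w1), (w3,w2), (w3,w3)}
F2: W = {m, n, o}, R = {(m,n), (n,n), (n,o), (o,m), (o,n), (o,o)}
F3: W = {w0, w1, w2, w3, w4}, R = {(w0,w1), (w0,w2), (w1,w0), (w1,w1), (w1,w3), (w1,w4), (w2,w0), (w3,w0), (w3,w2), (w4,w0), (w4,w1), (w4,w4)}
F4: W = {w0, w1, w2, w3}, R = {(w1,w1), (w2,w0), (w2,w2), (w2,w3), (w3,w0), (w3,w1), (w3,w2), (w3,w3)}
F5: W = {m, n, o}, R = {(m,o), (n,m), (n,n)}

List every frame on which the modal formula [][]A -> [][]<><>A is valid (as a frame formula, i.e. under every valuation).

F1, F2, F3

The schema corresponds to a generalized confluence (Geach) condition: forall x forall z (x R^2 z -> exists w (x R^2 w & z R^2 w)).
F1: ✓.
F2: ✓.
F3: ✓.
F4: fails — w2R²w0 but no w with w2R²w and w0R²w.
F5: fails — nR²m but no w with nR²w and mR²w.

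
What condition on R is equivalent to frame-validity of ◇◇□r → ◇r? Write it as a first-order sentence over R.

∀x ∀y (xR²y → ∃w (yRw ∧ xRw))

This is a Sahlqvist (Geach-type) schema ◇^2□^1r → □^0◇^1r.
Minimal-valuation argument: fix x; take any y with xR^2y and any z with xR^0z. Set V(r) to the set of worlds R-reachable from y in exactly 1 step. Then □^1r holds at y, so the antecedent holds at x; validity forces ◇^1r at z, giving a w with zR^1w and yR^1w.
First-order correspondent: ∀x ∀y (xR²y → ∃w (yRw ∧ xRw)).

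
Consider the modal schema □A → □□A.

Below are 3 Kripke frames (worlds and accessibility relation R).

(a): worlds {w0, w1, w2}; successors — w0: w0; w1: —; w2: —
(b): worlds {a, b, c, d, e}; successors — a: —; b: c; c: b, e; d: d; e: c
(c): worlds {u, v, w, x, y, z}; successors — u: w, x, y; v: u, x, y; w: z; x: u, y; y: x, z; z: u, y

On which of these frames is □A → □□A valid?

(a)

The schema corresponds to transitivity: ∀x ∀y ∀z (Rxy ∧ Ryz → Rxz).
(a): satisfies the condition.
(b): fails — Rbc and Rcb but not Rbb.
(c): fails — Ryx and Rxu but not Ryu.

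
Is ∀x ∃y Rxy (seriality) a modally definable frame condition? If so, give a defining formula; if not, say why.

Yes, by □r → ◇r

Yes: it is seriality, defined by the D schema □r → ◇r.
Suppose □r→◇r is valid. At any x set V(r)=W. Then □r at x, so ◇r at x, so x has a successor.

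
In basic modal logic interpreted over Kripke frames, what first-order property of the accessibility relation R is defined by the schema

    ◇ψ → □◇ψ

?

the Euclidean property: ∀x ∀y ∀z (Rxy ∧ Rxz → Ryz)

Suppose ◇ψ→□◇ψ is valid. Take Rxy, Rxz and set V(ψ)={y}. Then ◇ψ at x, so □◇ψ at x, so ◇ψ at z, so some w with Rzw has ψ; w=y, i.e. Rzy. By symmetry of the argument, Ryz.
Conversely, any frame satisfying ∀x ∀y ∀z (Rxy ∧ Rxz → Ryz) validates the schema.
So the correspondent is the Euclidean property.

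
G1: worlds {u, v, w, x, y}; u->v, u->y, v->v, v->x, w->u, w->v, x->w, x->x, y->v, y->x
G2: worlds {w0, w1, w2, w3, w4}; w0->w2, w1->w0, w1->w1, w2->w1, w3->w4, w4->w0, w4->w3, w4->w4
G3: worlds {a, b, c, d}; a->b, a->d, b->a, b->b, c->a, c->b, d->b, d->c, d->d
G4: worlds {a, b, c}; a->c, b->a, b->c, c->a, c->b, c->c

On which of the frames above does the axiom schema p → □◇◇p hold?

G4

Frame correspondent (Sahlqvist): ∀x ∀z (xRz → ∃w (x = w ∧ zR²w)) — i.e. a generalized confluence (Geach) condition.
G1: fails — uRv but no t with u=t and vR²t.
G2: fails — w4Rw0 but no w with w4=w and w0R²w.
G3: fails — cRb but no w with c=w and bR²w.
G4: holds.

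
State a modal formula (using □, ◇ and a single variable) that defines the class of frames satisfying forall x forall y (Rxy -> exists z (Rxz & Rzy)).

□□r → □r

The condition is density. The C4 schema □□r → □r defines it.
Suppose □□r→□r is valid. Take Rxy and set V(r)={w : xR²w}. Then □□r at x, so □r at x, so r at y, i.e. ∃z(Rxz∧Rzy).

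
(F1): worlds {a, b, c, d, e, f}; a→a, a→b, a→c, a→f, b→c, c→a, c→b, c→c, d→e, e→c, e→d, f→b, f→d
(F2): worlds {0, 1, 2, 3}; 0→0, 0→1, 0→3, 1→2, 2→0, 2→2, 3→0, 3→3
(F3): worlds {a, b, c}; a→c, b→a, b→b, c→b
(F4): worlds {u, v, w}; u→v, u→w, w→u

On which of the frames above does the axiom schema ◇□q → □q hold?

none

Frame correspondent (Sahlqvist): ∀x ∀y ∀z (Rxy ∧ Rxz → Ryz) — i.e. the Euclidean property.
(F1): fails — Rab and Rab but not Rbb.
(F2): fails — R01 and R00 but not R10.
(F3): fails — Rac and Rac but not Rcc.
(F4): fails — Ruv and Ruv but not Rvv.
Valid on no frame.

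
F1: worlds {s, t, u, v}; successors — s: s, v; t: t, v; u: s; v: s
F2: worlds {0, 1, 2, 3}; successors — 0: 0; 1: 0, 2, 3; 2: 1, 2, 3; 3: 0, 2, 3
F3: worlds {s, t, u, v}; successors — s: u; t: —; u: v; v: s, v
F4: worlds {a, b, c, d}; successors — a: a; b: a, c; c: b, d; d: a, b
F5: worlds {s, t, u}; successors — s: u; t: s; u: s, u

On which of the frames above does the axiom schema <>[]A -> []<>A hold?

F5

The schema corresponds to convergence: forall x forall y forall z (Rxy & Rxz -> exists w (Ryw & Rzw)).
F1: fails — Rtv and Rtt but v and t have no common successor.
F2: fails — R10 and R12 but 0 and 2 have no common successor.
F3: fails — Rvs and Rvv but s and v have no common successor.
F4: fails — Rbc and Rba but c and a have no common successor.
F5: condition met.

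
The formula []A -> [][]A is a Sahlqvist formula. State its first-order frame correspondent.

Transitivity

This schema is the 4 axiom.
Its frame correspondent is transitivity — forall x forall y forall z (Rxy & Ryz -> Rxz).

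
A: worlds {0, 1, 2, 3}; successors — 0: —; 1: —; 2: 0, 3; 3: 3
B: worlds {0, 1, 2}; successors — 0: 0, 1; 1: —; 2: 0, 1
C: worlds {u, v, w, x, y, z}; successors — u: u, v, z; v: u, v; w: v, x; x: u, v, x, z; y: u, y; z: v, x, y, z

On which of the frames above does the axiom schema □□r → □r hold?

Frame correspondent (Sahlqvist): ∀x ∀y (Rxy → ∃z (Rxz ∧ Rzy)) — i.e. density.
A: fails — R20 but no z with R2z and Rz0.
B: satisfies the condition.
C: satisfies the condition.

B, C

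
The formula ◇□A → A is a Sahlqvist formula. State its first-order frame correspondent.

This is frame-equivalent to A → □◇A (substitute ¬A for A and contrapose).
Suppose A→□◇A is valid. Take Rxy and set V(A)={x}. Then A at x, so □◇A at x, so ◇A at y, so some z with Ryz has A; z=x, i.e. Ryx.
The converse is a direct semantic check.
So the correspondent is symmetry.

Symmetry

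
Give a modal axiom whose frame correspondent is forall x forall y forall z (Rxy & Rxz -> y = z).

◇q → □q

This is partial functionality; the standard corresponding axiom is CD: ◇q → □q.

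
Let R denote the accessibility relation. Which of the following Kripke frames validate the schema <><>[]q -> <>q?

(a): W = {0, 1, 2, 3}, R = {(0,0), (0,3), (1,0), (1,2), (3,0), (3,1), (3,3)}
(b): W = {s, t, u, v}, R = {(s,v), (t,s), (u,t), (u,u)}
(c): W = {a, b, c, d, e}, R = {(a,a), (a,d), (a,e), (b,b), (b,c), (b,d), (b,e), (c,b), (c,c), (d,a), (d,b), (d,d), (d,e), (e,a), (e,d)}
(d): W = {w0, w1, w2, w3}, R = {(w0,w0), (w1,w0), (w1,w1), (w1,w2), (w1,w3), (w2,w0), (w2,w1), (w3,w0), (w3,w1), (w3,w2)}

The schema corresponds to a generalized confluence (Geach) condition: forall x forall y (x R^2 y -> exists w (yRw & xRw)).
(a): fails — 3R²2 but no w with 2Rw and 3Rw.
(b): fails — tR²v but no w with vRw and tRw.
(c): fails — cR²e but no w with eRw and cRw.
(d): condition met.
Valid on: (d).

(d)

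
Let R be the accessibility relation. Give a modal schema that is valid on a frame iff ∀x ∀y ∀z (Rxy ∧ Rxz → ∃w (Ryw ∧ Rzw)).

◇□r → □◇r

A defining formula is ◇□r → □◇r (the .2 axiom).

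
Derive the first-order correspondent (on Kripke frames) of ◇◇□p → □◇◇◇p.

This is a Sahlqvist (Geach-type) schema ◇^2□^1p → □^1◇^3p.
Minimal-valuation argument: fix x; take any y with xR^2y and any z with xR^1z. Set V(p) to the set of worlds R-reachable from y in exactly 1 step. Then □^1p holds at y, so the antecedent holds at x; validity forces ◇^3p at z, giving a w with zR^3w and yR^1w.
First-order correspondent: ∀x ∀y ∀z ((xR²y ∧ xRz) → ∃w (yRw ∧ zR³w)).

∀x ∀y ∀z ((xR²y ∧ xRz) → ∃w (yRw ∧ zR³w))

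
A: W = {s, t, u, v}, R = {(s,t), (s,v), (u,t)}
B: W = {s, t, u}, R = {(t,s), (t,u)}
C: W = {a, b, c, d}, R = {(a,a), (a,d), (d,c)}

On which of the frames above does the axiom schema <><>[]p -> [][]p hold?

A, B

The schema corresponds to a generalized confluence (Geach) condition: forall x forall y forall z ((x R^2 y & x R^2 z) -> exists w (yRw & z = w)).
A: condition met.
B: condition met.
C: fails — aR²a, aR²c but no w with aRw and c=w.
Valid on: A, B.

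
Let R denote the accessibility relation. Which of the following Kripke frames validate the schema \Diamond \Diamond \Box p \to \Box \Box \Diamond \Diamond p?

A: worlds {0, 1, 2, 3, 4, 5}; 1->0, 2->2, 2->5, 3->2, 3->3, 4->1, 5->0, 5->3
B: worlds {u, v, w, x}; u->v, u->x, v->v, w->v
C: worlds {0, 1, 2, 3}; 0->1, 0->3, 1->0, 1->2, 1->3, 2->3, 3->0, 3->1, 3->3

B, C

Frame correspondent (Sahlqvist): \forall x \forall y \forall z ((x R^2 y \wedge x R^2 z) \to \exists w (yRw \wedge z R^2 w)) — i.e. a generalized confluence (Geach) condition.
A: fails — 2R²0, 2R²0 but no w with 0Rw and 0R²w.
B: holds.
C: holds.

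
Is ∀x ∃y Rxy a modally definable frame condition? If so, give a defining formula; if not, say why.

This is a Sahlqvist condition; the D axiom □q → ◇q defines it.
Suppose □q→◇q is valid. At any x set V(q)=W. Then □q at x, so ◇q at x, so x has a successor.

Yes — defined by □q → ◇q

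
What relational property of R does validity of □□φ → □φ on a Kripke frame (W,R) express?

density: ∀x ∀y (Rxy → ∃z (Rxz ∧ Rzy))

Suppose □□φ→□φ is valid. Take Rxy and set V(φ)={w : xR²w}. Then □□φ at x, so □φ at x, so φ at y, i.e. ∃z(Rxz∧Rzy).
Conversely, on a frame with density the schema holds at every world under every valuation.
Frame condition: ∀x ∀y (Rxy → ∃z (Rxz ∧ Rzy)).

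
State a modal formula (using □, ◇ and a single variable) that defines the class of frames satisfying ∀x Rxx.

□q → q

This is reflexivity; the standard corresponding axiom is T: □q → q.
Suppose □q→q is valid. At any x set V(q)={w : Rxw}. Then □q holds at x, so q holds at x, i.e. Rxx.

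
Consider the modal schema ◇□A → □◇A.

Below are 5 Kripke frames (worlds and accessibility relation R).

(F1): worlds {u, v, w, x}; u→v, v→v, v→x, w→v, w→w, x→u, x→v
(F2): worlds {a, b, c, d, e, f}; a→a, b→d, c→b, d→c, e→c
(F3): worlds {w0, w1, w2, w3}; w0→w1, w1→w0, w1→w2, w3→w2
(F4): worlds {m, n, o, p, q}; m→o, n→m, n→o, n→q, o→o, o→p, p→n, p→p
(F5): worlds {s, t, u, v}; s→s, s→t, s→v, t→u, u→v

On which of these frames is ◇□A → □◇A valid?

(F1), (F2)

Frame correspondent (Sahlqvist): ∀x ∀y ∀z (Rxy ∧ Rxz → ∃w (Ryw ∧ Rzw)) — i.e. convergence.
(F1): condition met.
(F2): condition met.
(F3): fails — Rw1w2 and Rw1w2 but w2 and w2 have no common successor.
(F4): fails — Rno and Rnq but o and q have no common successor.
(F5): fails — Rsv and Rsv but v and v have no common successor.
Valid on: (F1), (F2).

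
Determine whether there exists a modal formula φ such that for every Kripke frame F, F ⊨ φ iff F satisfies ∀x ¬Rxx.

No

If a class were modally definable it would be closed under surjective bounded morphisms (Goldblatt–Thomason).
The 2-cycle (worlds s,t with s→t→s) is irreflexive, and the map sending every world to a single reflexive point • is a surjective bounded morphism (forth: every edge maps to (•,•); back: every world has a successor). So any modal formula valid on the 2-cycle is also valid on the reflexive point, which is not irreflexive.
So the class is not modally definable.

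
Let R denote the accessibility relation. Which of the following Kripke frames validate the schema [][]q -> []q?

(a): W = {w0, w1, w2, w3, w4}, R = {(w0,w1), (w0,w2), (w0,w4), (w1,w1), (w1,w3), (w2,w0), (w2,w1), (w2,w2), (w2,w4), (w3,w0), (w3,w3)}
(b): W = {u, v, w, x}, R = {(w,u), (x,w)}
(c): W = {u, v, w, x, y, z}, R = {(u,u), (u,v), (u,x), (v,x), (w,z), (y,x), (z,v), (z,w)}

(a)

Frame correspondent (Sahlqvist): forall x forall y (Rxy -> exists z (Rxz & Rzy)) — i.e. density.
(a): satisfies the condition.
(b): fails — Rxw but no z with Rxz and Rzw.
(c): fails — Ryx but no t with Ryt and Rtx.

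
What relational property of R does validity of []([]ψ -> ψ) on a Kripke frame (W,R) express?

Suppose □(□ψ→ψ) is valid. Take Rxy and set V(ψ)={w : Ryw}. Then at y, □ψ holds; since □(□ψ→ψ) at x, □ψ→ψ at y, so ψ at y, i.e. Ryy.
The converse is a direct semantic check.
So the correspondent is shift-reflexivity.

shift-reflexivity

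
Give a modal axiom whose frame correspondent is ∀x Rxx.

□ψ → ψ

The condition is reflexivity. The T schema □ψ → ψ defines it.
Suppose □ψ→ψ is valid. At any x set V(ψ)={w : Rxw}. Then □ψ holds at x, so ψ holds at x, i.e. Rxx.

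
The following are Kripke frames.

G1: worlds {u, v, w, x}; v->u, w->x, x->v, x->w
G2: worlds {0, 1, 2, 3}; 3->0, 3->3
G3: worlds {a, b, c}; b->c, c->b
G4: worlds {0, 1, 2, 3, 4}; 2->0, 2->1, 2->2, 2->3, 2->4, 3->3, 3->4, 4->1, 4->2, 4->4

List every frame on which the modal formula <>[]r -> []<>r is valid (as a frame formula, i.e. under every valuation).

G3

Frame correspondent (Sahlqvist): forall x forall y forall z (Rxy & Rxz -> exists w (Ryw & Rzw)) — i.e. convergence.
G1: fails — Rvu and Rvu but u and u have no common successor.
G2: fails — R33 and R30 but 3 and 0 have no common successor.
G3: holds.
G4: fails — R23 and R20 but 3 and 0 have no common successor.
Valid on: G3.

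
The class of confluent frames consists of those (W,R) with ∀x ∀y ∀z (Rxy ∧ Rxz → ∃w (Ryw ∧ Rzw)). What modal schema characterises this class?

◇□q → □◇q

The condition is convergence. The .2 schema ◇□q → □◇q defines it.
Suppose ◇□q→□◇q is valid. Take Rxy, Rxz and set V(q)={w : Ryw}. Then □q at y so ◇□q at x, so □◇q at x, so ◇q at z, giving w with Rzw and Ryw.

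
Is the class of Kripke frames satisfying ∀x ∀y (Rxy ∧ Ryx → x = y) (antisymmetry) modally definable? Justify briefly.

Modal frame validity is preserved under surjective bounded morphisms.
The 6-cycle (worlds w0,w1,w2,w3,w4,w5 with w0→w1→w2→w3→w4→w5→w0) is antisymmetric. Sending even-indexed worlds to s and odd-indexed worlds to t is a surjective bounded morphism onto the two-world frame with s↔t, which is not antisymmetric.
So the class is not modally definable.

Not definable by any modal formula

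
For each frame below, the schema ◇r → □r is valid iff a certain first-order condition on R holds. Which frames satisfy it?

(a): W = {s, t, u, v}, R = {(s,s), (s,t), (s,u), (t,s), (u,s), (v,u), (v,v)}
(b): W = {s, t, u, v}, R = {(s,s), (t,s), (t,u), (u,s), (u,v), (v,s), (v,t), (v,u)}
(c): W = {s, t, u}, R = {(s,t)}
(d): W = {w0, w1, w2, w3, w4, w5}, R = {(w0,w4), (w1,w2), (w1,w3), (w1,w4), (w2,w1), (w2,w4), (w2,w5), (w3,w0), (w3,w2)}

(c)

The schema corresponds to partial functionality: ∀x ∀y ∀z (Rxy ∧ Rxz → y = z).
(a): fails — s sees both s and t.
(b): fails — t sees both s and u.
(c): ✓.
(d): fails — w1 sees both w2 and w3.
Valid on: (c).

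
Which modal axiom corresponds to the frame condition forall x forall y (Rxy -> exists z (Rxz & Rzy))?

This is density; the standard corresponding axiom is C4: □□p → □p.
Suppose □□p→□p is valid. Take Rxy and set V(p)={w : xR²w}. Then □□p at x, so □p at x, so p at y, i.e. ∃z(Rxz∧Rzy).

□□p → □p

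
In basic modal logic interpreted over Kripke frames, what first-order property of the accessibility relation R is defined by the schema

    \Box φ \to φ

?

Suppose □φ→φ is valid. At any x set V(φ)={w : Rxw}. Then □φ holds at x, so φ holds at x, i.e. Rxx.
The converse is a direct semantic check.
Frame condition: \forall x Rxx.

Reflexivity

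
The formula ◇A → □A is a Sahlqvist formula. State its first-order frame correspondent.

Suppose ◇A→□A is valid. Take Rxy, Rxz and set V(A)={y}. Then ◇A at x, so □A at x, so A at z, i.e. z=y.

partial functionality: ∀x ∀y ∀z (Rxy ∧ Rxz → y = z)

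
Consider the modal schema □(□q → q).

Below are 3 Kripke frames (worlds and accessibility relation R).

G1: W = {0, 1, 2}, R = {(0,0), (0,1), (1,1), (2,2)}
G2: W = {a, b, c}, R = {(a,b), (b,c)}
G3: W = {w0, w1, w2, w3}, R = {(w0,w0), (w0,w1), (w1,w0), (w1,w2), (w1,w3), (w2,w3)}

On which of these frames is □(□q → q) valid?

G1

Frame correspondent (Sahlqvist): ∀x ∀y (Rxy → Ryy) — i.e. shift-reflexivity.
G1: condition met.
G2: fails — Rab but not Rbb.
G3: fails — Rw1w2 but not Rw2w2.
Valid on: G1.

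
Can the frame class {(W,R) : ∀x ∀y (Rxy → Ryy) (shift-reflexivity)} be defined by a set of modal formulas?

The condition is shift-reflexivity. A defining modal formula is □(□q → q).

Yes — defined by □(□q → q)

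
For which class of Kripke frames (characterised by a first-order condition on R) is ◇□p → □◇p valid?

Suppose ◇□p→□◇p is valid. Take Rxy, Rxz and set V(p)={w : Ryw}. Then □p at y so ◇□p at x, so □◇p at x, so ◇p at z, giving w with Rzw and Ryw.
The converse is a direct semantic check.
Frame condition: ∀x ∀y ∀z (Rxy ∧ Rxz → ∃w (Ryw ∧ Rzw)).

convergence: ∀x ∀y ∀z (Rxy ∧ Rxz → ∃w (Ryw ∧ Rzw))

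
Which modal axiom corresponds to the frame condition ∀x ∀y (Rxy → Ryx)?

q → □◇q

This is symmetry; the standard corresponding axiom is B: q → □◇q.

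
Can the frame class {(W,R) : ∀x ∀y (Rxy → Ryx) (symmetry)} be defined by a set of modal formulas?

Yes, by r → □◇r

The condition is symmetry. A defining modal formula is r → □◇r.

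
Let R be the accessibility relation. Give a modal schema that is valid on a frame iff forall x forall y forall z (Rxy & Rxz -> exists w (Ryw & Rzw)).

◇□q → □◇q

This is convergence; the standard corresponding axiom is .2: ◇□q → □◇q.
Suppose ◇□q→□◇q is valid. Take Rxy, Rxz and set V(q)={w : Ryw}. Then □q at y so ◇□q at x, so □◇q at x, so ◇q at z, giving w with Rzw and Ryw.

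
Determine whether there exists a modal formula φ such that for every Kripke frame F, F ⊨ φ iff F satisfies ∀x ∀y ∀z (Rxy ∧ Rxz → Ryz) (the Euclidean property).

Definable; ◇q → □◇q defines it

This is a Sahlqvist condition; the 5 axiom ◇q → □◇q defines it.
Suppose ◇q→□◇q is valid. Take Rxy, Rxz and set V(q)={y}. Then ◇q at x, so □◇q at x, so ◇q at z, so some w with Rzw has q; w=y, i.e. Rzy. By symmetry of the argument, Ryz.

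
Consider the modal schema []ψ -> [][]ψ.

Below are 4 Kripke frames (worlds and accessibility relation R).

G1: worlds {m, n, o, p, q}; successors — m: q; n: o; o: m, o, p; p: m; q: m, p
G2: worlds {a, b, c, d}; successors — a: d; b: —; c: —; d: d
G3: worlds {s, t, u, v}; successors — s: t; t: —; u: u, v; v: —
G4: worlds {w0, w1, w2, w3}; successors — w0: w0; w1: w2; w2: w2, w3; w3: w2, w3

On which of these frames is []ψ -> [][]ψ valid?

G2, G3

The schema corresponds to transitivity: forall x forall y forall z (Rxy & Ryz -> Rxz).
G1: fails — Rom and Rmq but not Roq.
G2: ✓.
G3: ✓.
G4: fails — Rw1w2 and Rw2w3 but not Rw1w3.
Valid on: G2, G3.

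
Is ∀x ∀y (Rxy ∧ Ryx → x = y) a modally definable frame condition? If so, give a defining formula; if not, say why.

Any modally definable frame class is closed under surjective bounded morphisms.
The 6-cycle (worlds w0,w1,w2,w3,w4,w5 with w0→w1→w2→w3→w4→w5→w0) is antisymmetric. Sending even-indexed worlds to s and odd-indexed worlds to t is a surjective bounded morphism onto the two-world frame with s↔t, which is not antisymmetric.
So no modal formula (or set of formulas) defines exactly the antisymmetric frames.

Not modally definable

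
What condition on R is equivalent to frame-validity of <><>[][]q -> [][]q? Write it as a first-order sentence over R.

This is a Sahlqvist (Geach-type) schema ◇^2□^2q → □^2◇^0q.
First-order correspondent: forall x forall y forall z ((x R^2 y & x R^2 z) -> exists w (y R^2 w & z = w)).

forall x forall y forall z ((x R^2 y & x R^2 z) -> exists w (y R^2 w & z = w))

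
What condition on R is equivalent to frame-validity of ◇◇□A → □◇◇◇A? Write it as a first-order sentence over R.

∀x ∀y ∀z ((xR²y ∧ xRz) → ∃w (yRw ∧ zR³w))

This is a Sahlqvist (Geach-type) schema ◇^2□^1A → □^1◇^3A.
Minimal-valuation argument: fix x; take any y with xR^2y and any z with xR^1z. Set V(A) to the set of worlds R-reachable from y in exactly 1 step. Then □^1A holds at y, so the antecedent holds at x; validity forces ◇^3A at z, giving a w with zR^3w and yR^1w.
First-order correspondent: ∀x ∀y ∀z ((xR²y ∧ xRz) → ∃w (yRw ∧ zR³w)).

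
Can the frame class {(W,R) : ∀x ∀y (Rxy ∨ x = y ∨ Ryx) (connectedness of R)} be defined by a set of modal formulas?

No

Any modally definable frame class is closed under disjoint unions.
Take 4 disjoint single-world reflexive frames: each is trivially connected, but their disjoint union has 4 worlds with no edge between distinct components, so it is not connected.
So the class is not modally definable.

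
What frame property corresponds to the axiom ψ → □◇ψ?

Symmetry

Suppose ψ→□◇ψ is valid. Take Rxy and set V(ψ)={x}. Then ψ at x, so □◇ψ at x, so ◇ψ at y, so some z with Ryz has ψ; z=x, i.e. Ryx.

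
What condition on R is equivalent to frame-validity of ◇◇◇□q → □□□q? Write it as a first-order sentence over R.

This is a Sahlqvist (Geach-type) schema ◇^3□^1q → □^3◇^0q.
First-order correspondent: ∀x ∀y ∀z ((xR³y ∧ xR³z) → ∃w (yRw ∧ z = w)).

∀x ∀y ∀z ((xR³y ∧ xR³z) → ∃w (yRw ∧ z = w))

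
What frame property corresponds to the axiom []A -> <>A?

seriality: forall x exists y Rxy

Suppose □A→◇A is valid. At any x set V(A)=W. Then □A at x, so ◇A at x, so x has a successor.
Conversely, on a frame with seriality the schema holds at every world under every valuation.
Frame condition: forall x exists y Rxy.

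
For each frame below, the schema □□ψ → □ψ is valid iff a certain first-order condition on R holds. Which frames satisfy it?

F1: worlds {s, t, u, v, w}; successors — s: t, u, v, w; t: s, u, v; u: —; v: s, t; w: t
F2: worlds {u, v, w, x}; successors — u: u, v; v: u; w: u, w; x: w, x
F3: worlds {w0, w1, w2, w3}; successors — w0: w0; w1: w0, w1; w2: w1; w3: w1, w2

F2

The schema corresponds to density: ∀x ∀y (Rxy → ∃z (Rxz ∧ Rzy)).
F1: fails — Rwt but no z with Rwz and Rzt.
F2: satisfies the condition.
F3: fails — Rw3w2 but no z with Rw3z and Rzw2.
Valid on: F2.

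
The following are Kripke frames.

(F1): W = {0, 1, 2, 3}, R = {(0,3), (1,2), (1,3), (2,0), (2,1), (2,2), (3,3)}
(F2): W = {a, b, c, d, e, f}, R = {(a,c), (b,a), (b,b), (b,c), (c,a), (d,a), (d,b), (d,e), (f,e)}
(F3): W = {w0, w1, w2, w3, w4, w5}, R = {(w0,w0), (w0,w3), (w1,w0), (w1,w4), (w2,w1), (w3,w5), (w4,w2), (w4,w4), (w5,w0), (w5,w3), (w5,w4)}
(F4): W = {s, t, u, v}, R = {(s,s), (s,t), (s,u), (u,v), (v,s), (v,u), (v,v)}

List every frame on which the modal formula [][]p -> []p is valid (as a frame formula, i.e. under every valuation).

(F1), (F4)

This is the axiom for density; its first-order frame correspondent is forall x forall y (Rxy -> exists z (Rxz & Rzy)).
(F1): satisfies the condition.
(F2): fails — Rde but no z with Rdz and Rze.
(F3): fails — Rw3w5 but no z with Rw3z and Rzw5.
(F4): satisfies the condition.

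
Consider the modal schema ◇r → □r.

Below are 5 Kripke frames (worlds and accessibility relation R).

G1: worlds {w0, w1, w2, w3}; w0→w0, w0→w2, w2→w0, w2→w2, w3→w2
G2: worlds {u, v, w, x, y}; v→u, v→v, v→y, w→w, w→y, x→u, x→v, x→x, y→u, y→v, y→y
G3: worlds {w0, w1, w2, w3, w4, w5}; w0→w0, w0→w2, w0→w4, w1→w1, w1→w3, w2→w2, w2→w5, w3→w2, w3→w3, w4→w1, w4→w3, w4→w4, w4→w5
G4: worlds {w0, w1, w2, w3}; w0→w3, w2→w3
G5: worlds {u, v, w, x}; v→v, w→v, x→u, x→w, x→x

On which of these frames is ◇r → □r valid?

G4

The schema corresponds to partial functionality: ∀x ∀y ∀z (Rxy ∧ Rxz → y = z).
G1: fails — w0 sees both w0 and w2.
G2: fails — v sees both u and v.
G3: fails — w0 sees both w0 and w2.
G4: condition met.
G5: fails — x sees both u and w.
Valid on: G4.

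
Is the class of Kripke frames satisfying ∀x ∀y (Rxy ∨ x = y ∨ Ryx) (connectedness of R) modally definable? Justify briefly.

No — not modally definable

If a class were modally definable it would be closed under disjoint unions (Goldblatt–Thomason).
Take 2 disjoint single-world reflexive frames: each is trivially connected, but their disjoint union has 2 worlds with no edge between distinct components, so it is not connected.
Hence connectedness of R is not modally definable.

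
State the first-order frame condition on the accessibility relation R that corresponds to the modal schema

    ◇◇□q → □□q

This is a Sahlqvist (Geach-type) schema ◇^2□^1q → □^2◇^0q.
First-order correspondent: ∀x ∀y ∀z ((xR²y ∧ xR²z) → ∃w (yRw ∧ z = w)).

∀x ∀y ∀z ((xR²y ∧ xR²z) → ∃w (yRw ∧ z = w))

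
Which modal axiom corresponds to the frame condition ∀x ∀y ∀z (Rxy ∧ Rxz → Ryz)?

◇s → □◇s

The condition is the Euclidean property. The 5 schema ◇s → □◇s defines it.
Suppose ◇s→□◇s is valid. Take Rxy, Rxz and set V(s)={y}. Then ◇s at x, so □◇s at x, so ◇s at z, so some w with Rzw has s; w=y, i.e. Rzy. By symmetry of the argument, Ryz.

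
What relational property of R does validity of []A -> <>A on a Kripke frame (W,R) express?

This is the D axiom.
It corresponds to seriality: forall x exists y Rxy.

seriality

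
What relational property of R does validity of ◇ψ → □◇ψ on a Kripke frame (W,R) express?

Suppose ◇ψ→□◇ψ is valid. Take Rxy, Rxz and set V(ψ)={y}. Then ◇ψ at x, so □◇ψ at x, so ◇ψ at z, so some w with Rzw has ψ; w=y, i.e. Rzy. By symmetry of the argument, Ryz.
Conversely, on a frame with the Euclidean property the schema holds at every world under every valuation.
So the correspondent is the Euclidean property.

the Euclidean property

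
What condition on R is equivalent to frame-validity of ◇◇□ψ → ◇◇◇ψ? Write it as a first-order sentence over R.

∀x ∀y (xR²y → ∃w (yRw ∧ xR³w))

This is a Sahlqvist (Geach-type) schema ◇^2□^1ψ → □^0◇^3ψ.
Minimal-valuation argument: fix x; take any y with xR^2y and any z with xR^0z. Set V(ψ) to the set of worlds R-reachable from y in exactly 1 step. Then □^1ψ holds at y, so the antecedent holds at x; validity forces ◇^3ψ at z, giving a w with zR^3w and yR^1w.
First-order correspondent: ∀x ∀y (xR²y → ∃w (yRw ∧ xR³w)).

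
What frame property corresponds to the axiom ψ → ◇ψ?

This is a form of the T axiom.
Its frame correspondent is reflexivity — ∀x Rxx.

reflexivity: ∀x Rxx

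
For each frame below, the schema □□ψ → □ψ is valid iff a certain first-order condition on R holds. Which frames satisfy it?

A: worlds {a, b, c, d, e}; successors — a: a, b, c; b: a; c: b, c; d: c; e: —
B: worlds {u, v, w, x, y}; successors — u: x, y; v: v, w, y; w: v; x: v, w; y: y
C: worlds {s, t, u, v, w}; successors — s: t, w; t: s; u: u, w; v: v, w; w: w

A

The schema corresponds to density: ∀x ∀y (Rxy → ∃z (Rxz ∧ Rzy)).
A: holds.
B: fails — Rux but no z with Ruz and Rzx.
C: fails — Rts but no z with Rtz and Rzs.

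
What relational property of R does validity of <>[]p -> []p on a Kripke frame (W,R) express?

The Euclidean property

Replacing p by ¬p and contraposing gives the equivalent schema ◇p → □◇p.
Suppose ◇p→□◇p is valid. Take Rxy, Rxz and set V(p)={y}. Then ◇p at x, so □◇p at x, so ◇p at z, so some w with Rzw has p; w=y, i.e. Rzy. By symmetry of the argument, Ryz.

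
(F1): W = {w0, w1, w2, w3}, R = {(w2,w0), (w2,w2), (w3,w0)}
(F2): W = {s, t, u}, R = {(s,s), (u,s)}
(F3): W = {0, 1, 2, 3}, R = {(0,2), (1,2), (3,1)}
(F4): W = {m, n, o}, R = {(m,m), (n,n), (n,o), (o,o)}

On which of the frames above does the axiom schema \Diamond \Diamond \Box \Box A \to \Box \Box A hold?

Frame correspondent (Sahlqvist): \forall x \forall y \forall z ((x R^2 y \wedge x R^2 z) \to \exists w (y R^2 w \wedge z = w)) — i.e. a generalized confluence (Geach) condition.
(F1): fails — w2R²w0, w2R²w0 but no w with w0R²w and w0=w.
(F2): holds.
(F3): fails — 3R²2, 3R²2 but no w with 2R²w and 2=w.
(F4): fails — nR²o, nR²n but no w with oR²w and n=w.

(F2)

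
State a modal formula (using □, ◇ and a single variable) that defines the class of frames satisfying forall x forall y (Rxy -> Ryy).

The condition is shift-reflexivity. The T□ schema □(□s → s) defines it.
Suppose □(□s→s) is valid. Take Rxy and set V(s)={w : Ryw}. Then at y, □s holds; since □(□s→s) at x, □s→s at y, so s at y, i.e. Ryy.

□(□s → s)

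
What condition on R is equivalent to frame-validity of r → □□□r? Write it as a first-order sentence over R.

This is a Sahlqvist (Geach-type) schema ◇^0□^0r → □^3◇^0r.
First-order correspondent: ∀x ∀z (xR³z → ∃w (x = w ∧ z = w)).

∀x ∀z (xR³z → ∃w (x = w ∧ z = w))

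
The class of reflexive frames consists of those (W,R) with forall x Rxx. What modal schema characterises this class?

A defining formula is □s → s (the T axiom).

□s → s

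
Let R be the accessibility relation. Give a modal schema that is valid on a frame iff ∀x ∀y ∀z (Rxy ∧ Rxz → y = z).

The condition is partial functionality. The CD schema ◇ψ → □ψ defines it.
Suppose ◇ψ→□ψ is valid. Take Rxy, Rxz and set V(ψ)={y}. Then ◇ψ at x, so □ψ at x, so ψ at z, i.e. z=y.

◇ψ → □ψ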